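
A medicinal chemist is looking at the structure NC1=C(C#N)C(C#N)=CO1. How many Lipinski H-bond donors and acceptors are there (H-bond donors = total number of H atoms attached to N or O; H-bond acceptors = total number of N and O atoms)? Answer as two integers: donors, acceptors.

2, 4

Donors: find every N or O and count the H atoms it carries.
  atom 1 (N): bond orders sum to 1 → 2 H
  atom 5 (N): bond orders sum to 3 → 0 H
  atom 8 (N): bond orders sum to 3 → 0 H
  atom 10 (O): bond orders sum to 2 → 0 H
Lipinski HBD = 2.
Acceptors: N atoms = 3, O atoms = 1 → HBA = 4.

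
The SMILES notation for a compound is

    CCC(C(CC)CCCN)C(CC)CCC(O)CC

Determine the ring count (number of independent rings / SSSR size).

0

In SMILES, each pair of matching ring-closure digits denotes one ring-closing bond; the number of such bonds equals the number of independent rings.
Ring-closure bonds here: 0.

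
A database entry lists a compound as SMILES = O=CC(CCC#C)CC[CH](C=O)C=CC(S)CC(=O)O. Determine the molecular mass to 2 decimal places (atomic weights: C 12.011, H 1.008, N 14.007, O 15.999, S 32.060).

296.38 g/mol

First, the molecular formula is C15H20O4S (counting implicit H from valence).
  C: 15 × 12.011 = 180.165
  H: 20 × 1.008 = 20.160
  O: 4 × 15.999 = 63.996
  S: 1 × 32.060 = 32.060
Sum: 15×12.011 + 20×1.008 + 4×15.999 + 1×32.060 = 296.381 → 296.38 g/mol.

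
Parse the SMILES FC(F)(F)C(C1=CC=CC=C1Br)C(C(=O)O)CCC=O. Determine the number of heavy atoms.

Every atom symbol written in the SMILES (organic subset) is one heavy atom; implicit H are not written.
Heavy atoms by element → Br:1, C:13, F:3, O:3.
Total: 20.

20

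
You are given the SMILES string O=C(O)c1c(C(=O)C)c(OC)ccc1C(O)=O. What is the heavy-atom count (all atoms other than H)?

Every atom symbol written in the SMILES (organic subset) is one heavy atom; implicit H are not written.
Heavy atoms by element → C:11, O:6.
Total: 17.

17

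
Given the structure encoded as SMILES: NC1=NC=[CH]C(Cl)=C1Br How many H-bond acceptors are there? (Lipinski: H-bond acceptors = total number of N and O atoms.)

2

N atoms: 2; O atoms: 0.
Lipinski HBA = 2 + 0 = 2.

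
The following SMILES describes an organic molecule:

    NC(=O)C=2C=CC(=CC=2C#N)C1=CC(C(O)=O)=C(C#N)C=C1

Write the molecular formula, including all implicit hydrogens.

C16H9N3O3

Walk through each heavy atom and fill implicit hydrogens from standard valence (C 4, N 3, O 2, S 2, halogen 1):
  atom 1: N, bond orders sum to 1 (valence 3) → 2 H
  atom 2: C, bond orders sum to 4 (valence 4) → 0 H
  atom 3: O, bond orders sum to 2 (valence 2) → 0 H
  atom 4: C, bond orders sum to 4 (valence 4) → 0 H
  atom 5: C, bond orders sum to 3 (valence 4) → 1 H
  atom 6: C, bond orders sum to 3 (valence 4) → 1 H
  atom 7: C, bond orders sum to 4 (valence 4) → 0 H
  atom 8: C, bond orders sum to 3 (valence 4) → 1 H
  atom 9: C, bond orders sum to 4 (valence 4) → 0 H
  atom 10: C, bond orders sum to 4 (valence 4) → 0 H
  atom 11: N, bond orders sum to 3 (valence 3) → 0 H
  atom 12: C, bond orders sum to 4 (valence 4) → 0 H
  atom 13: C, bond orders sum to 3 (valence 4) → 1 H
  atom 14: C, bond orders sum to 4 (valence 4) → 0 H
  atom 15: C, bond orders sum to 4 (valence 4) → 0 H
  atom 16: O, bond orders sum to 1 (valence 2) → 1 H
  atom 17: O, bond orders sum to 2 (valence 2) → 0 H
  atom 18: C, bond orders sum to 4 (valence 4) → 0 H
  atom 19: C, bond orders sum to 4 (valence 4) → 0 H
  atom 20: N, bond orders sum to 3 (valence 3) → 0 H
  atom 21: C, bond orders sum to 3 (valence 4) → 1 H
  atom 22: C, bond orders sum to 3 (valence 4) → 1 H
Totals → C:16, H:9, N:3, O:3.
In Hill order: C16H9N3O3.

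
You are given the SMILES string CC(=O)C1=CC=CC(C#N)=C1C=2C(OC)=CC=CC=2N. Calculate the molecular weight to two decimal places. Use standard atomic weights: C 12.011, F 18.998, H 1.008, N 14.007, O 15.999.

First, the molecular formula is C16H14N2O2 (counting implicit H from valence).
  C: 16 × 12.011 = 192.176
  H: 14 × 1.008 = 14.112
  N: 2 × 14.007 = 28.014
  O: 2 × 15.999 = 31.998
Sum: 16×12.011 + 14×1.008 + 2×14.007 + 2×15.999 = 266.300 → 266.30 g/mol.

266.30 g/mol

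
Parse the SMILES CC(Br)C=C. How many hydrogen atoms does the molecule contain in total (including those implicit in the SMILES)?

7

Walk through each heavy atom and fill implicit hydrogens from standard valence (C 4, N 3, O 2, S 2, halogen 1):
  atom 1: C, bond orders sum to 1 (valence 4) → 3 H
  atom 2: C, bond orders sum to 3 (valence 4) → 1 H
  atom 3: Br (halogen, monovalent) → 0 H
  atom 4: C, bond orders sum to 3 (valence 4) → 1 H
  atom 5: C, bond orders sum to 2 (valence 4) → 2 H
Total hydrogens: 7.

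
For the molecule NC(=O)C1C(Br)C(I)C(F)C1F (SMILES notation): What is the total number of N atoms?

1

Scan the SMILES for N atoms (remember two-letter symbols like Cl and Br are single atoms).
Nitrogen count: 1.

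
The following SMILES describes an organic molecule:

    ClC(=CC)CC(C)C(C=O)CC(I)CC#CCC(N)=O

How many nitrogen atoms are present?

1

Scan the SMILES for N atoms (remember two-letter symbols like Cl and Br are single atoms).
Nitrogen count: 1.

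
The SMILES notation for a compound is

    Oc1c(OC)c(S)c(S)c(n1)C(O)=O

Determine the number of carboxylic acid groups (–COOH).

The carboxylic acid motif appears at heavy-atom position 12 in the SMILES.
Other groups present: 1 ether, 1 hydroxyl, 2 thiol.
Carboxylic acid count: 1.

1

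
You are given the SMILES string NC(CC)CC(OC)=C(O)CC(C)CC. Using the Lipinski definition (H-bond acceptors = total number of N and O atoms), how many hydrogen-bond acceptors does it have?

N atoms: 1; O atoms: 2.
Lipinski HBA = 1 + 2 = 3.

3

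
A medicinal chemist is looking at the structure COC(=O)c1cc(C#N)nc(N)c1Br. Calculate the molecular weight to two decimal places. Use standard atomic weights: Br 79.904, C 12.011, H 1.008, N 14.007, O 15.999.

256.06 g/mol

First, the molecular formula is C8H6BrN3O2 (counting implicit H from valence).
  Br: 1 × 79.904 = 79.904
  C: 8 × 12.011 = 96.088
  H: 6 × 1.008 = 6.048
  N: 3 × 14.007 = 42.021
  O: 2 × 15.999 = 31.998
Sum: 1×79.904 + 8×12.011 + 6×1.008 + 3×14.007 + 2×15.999 = 256.059 → 256.06 g/mol.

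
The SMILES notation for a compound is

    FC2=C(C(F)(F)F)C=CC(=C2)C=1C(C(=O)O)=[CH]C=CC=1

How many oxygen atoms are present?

2

Scan the SMILES for O atoms (remember two-letter symbols like Cl and Br are single atoms).
Oxygen count: 2.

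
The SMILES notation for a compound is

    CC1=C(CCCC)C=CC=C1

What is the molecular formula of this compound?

Walk through each heavy atom and fill implicit hydrogens from standard valence (C 4, N 3, O 2, S 2, halogen 1):
  atom 1: C, bond orders sum to 1 (valence 4) → 3 H
  atom 2: C, bond orders sum to 4 (valence 4) → 0 H
  atom 3: C, bond orders sum to 4 (valence 4) → 0 H
  atom 4: C, bond orders sum to 2 (valence 4) → 2 H
  atom 5: C, bond orders sum to 2 (valence 4) → 2 H
  atom 6: C, bond orders sum to 2 (valence 4) → 2 H
  atom 7: C, bond orders sum to 1 (valence 4) → 3 H
  atom 8: C, bond orders sum to 3 (valence 4) → 1 H
  atom 9: C, bond orders sum to 3 (valence 4) → 1 H
  atom 10: C, bond orders sum to 3 (valence 4) → 1 H
  atom 11: C, bond orders sum to 3 (valence 4) → 1 H
Totals → C:11, H:16.
In Hill order: C11H16.

C11H16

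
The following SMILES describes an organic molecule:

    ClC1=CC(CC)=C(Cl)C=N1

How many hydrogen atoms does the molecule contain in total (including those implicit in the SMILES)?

7

Walk through each heavy atom and fill implicit hydrogens from standard valence (C 4, N 3, O 2, S 2, halogen 1):
  atom 1: Cl (halogen, monovalent) → 0 H
  atom 2: C, bond orders sum to 4 (valence 4) → 0 H
  atom 3: C, bond orders sum to 3 (valence 4) → 1 H
  atom 4: C, bond orders sum to 4 (valence 4) → 0 H
  atom 5: C, bond orders sum to 2 (valence 4) → 2 H
  atom 6: C, bond orders sum to 1 (valence 4) → 3 H
  atom 7: C, bond orders sum to 4 (valence 4) → 0 H
  atom 8: Cl (halogen, monovalent) → 0 H
  atom 9: C, bond orders sum to 3 (valence 4) → 1 H
  atom 10: N, bond orders sum to 3 (valence 3) → 0 H
Total hydrogens: 7.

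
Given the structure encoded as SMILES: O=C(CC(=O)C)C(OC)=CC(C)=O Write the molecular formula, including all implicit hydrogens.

C9H12O4

Walk through each heavy atom and fill implicit hydrogens from standard valence (C 4, N 3, O 2, S 2, halogen 1):
  atom 1: O, bond orders sum to 2 (valence 2) → 0 H
  atom 2: C, bond orders sum to 4 (valence 4) → 0 H
  atom 3: C, bond orders sum to 2 (valence 4) → 2 H
  atom 4: C, bond orders sum to 4 (valence 4) → 0 H
  atom 5: O, bond orders sum to 2 (valence 2) → 0 H
  atom 6: C, bond orders sum to 1 (valence 4) → 3 H
  atom 7: C, bond orders sum to 4 (valence 4) → 0 H
  atom 8: O, bond orders sum to 2 (valence 2) → 0 H
  atom 9: C, bond orders sum to 1 (valence 4) → 3 H
  atom 10: C, bond orders sum to 3 (valence 4) → 1 H
  atom 11: C, bond orders sum to 4 (valence 4) → 0 H
  atom 12: C, bond orders sum to 1 (valence 4) → 3 H
  atom 13: O, bond orders sum to 2 (valence 2) → 0 H
Totals → C:9, H:12, O:4.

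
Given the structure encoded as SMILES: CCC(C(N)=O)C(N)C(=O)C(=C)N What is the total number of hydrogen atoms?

15

Walk through each heavy atom and fill implicit hydrogens from standard valence (C 4, N 3, O 2, S 2, halogen 1):
  atom 1: C, bond orders sum to 1 (valence 4) → 3 H
  atom 2: C, bond orders sum to 2 (valence 4) → 2 H
  atom 3: C, bond orders sum to 3 (valence 4) → 1 H
  atom 4: C, bond orders sum to 4 (valence 4) → 0 H
  atom 5: N, bond orders sum to 1 (valence 3) → 2 H
  atom 6: O, bond orders sum to 2 (valence 2) → 0 H
  atom 7: C, bond orders sum to 3 (valence 4) → 1 H
  atom 8: N, bond orders sum to 1 (valence 3) → 2 H
  atom 9: C, bond orders sum to 4 (valence 4) → 0 H
  atom 10: O, bond orders sum to 2 (valence 2) → 0 H
  atom 11: C, bond orders sum to 4 (valence 4) → 0 H
  atom 12: C, bond orders sum to 2 (valence 4) → 2 H
  atom 13: N, bond orders sum to 1 (valence 3) → 2 H
Total hydrogens: 15.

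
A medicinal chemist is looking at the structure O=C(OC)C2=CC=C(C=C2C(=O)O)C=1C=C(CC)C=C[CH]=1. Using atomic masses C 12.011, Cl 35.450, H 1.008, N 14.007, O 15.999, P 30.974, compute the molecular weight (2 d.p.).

First, the molecular formula is C17H16O4 (counting implicit H from valence).
  C: 17 × 12.011 = 204.187
  H: 16 × 1.008 = 16.128
  O: 4 × 15.999 = 63.996
Sum: 17×12.011 + 16×1.008 + 4×15.999 = 284.311 → 284.31 g/mol.

284.31 g/mol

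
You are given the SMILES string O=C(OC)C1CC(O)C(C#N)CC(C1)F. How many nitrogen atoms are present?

Scan the SMILES for N atoms (remember two-letter symbols like Cl and Br are single atoms).
Nitrogen count: 1.

1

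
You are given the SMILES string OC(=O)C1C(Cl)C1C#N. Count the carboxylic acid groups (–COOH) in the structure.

1

The carboxylic acid motif appears at heavy-atom position 2 in the SMILES.
Other groups present: 1 nitrile.
Carboxylic acid count: 1.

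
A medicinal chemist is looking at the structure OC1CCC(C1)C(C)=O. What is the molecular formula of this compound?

C7H12O2

Walk through each heavy atom and fill implicit hydrogens from standard valence (C 4, N 3, O 2, S 2, halogen 1):
  atom 1: O, bond orders sum to 1 (valence 2) → 1 H
  atom 2: C, bond orders sum to 3 (valence 4) → 1 H
  atom 3: C, bond orders sum to 2 (valence 4) → 2 H
  atom 4: C, bond orders sum to 2 (valence 4) → 2 H
  atom 5: C, bond orders sum to 3 (valence 4) → 1 H
  atom 6: C, bond orders sum to 2 (valence 4) → 2 H
  atom 7: C, bond orders sum to 4 (valence 4) → 0 H
  atom 8: C, bond orders sum to 1 (valence 4) → 3 H
  atom 9: O, bond orders sum to 2 (valence 2) → 0 H
Totals → C:7, H:12, O:2.
In Hill order: C7H12O2.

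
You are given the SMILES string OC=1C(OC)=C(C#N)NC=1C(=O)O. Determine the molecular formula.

C7H6N2O4

Walk through each heavy atom and fill implicit hydrogens from standard valence (C 4, N 3, O 2, S 2, halogen 1):
  atom 1: O, bond orders sum to 1 (valence 2) → 1 H
  atom 2: C, bond orders sum to 4 (valence 4) → 0 H
  atom 3: C, bond orders sum to 4 (valence 4) → 0 H
  atom 4: O, bond orders sum to 2 (valence 2) → 0 H
  atom 5: C, bond orders sum to 1 (valence 4) → 3 H
  atom 6: C, bond orders sum to 4 (valence 4) → 0 H
  atom 7: C, bond orders sum to 4 (valence 4) → 0 H
  atom 8: N, bond orders sum to 3 (valence 3) → 0 H
  atom 9: N, bond orders sum to 2 (valence 3) → 1 H
  atom 10: C, bond orders sum to 4 (valence 4) → 0 H
  atom 11: C, bond orders sum to 4 (valence 4) → 0 H
  atom 12: O, bond orders sum to 2 (valence 2) → 0 H
  atom 13: O, bond orders sum to 1 (valence 2) → 1 H
Totals → C:7, H:6, N:2, O:4.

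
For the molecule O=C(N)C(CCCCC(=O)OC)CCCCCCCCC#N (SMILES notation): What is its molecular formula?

C17H30N2O3

Walk through each heavy atom and fill implicit hydrogens from standard valence (C 4, N 3, O 2, S 2, halogen 1):
  atom 1: O, bond orders sum to 2 (valence 2) → 0 H
  atom 2: C, bond orders sum to 4 (valence 4) → 0 H
  atom 3: N, bond orders sum to 1 (valence 3) → 2 H
  atom 4: C, bond orders sum to 3 (valence 4) → 1 H
  atom 5: C, bond orders sum to 2 (valence 4) → 2 H
  atom 6: C, bond orders sum to 2 (valence 4) → 2 H
  atom 7: C, bond orders sum to 2 (valence 4) → 2 H
  atom 8: C, bond orders sum to 2 (valence 4) → 2 H
  atom 9: C, bond orders sum to 4 (valence 4) → 0 H
  atom 10: O, bond orders sum to 2 (valence 2) → 0 H
  atom 11: O, bond orders sum to 2 (valence 2) → 0 H
  atom 12: C, bond orders sum to 1 (valence 4) → 3 H
  atom 13: C, bond orders sum to 2 (valence 4) → 2 H
  atom 14: C, bond orders sum to 2 (valence 4) → 2 H
  atom 15: C, bond orders sum to 2 (valence 4) → 2 H
  atom 16: C, bond orders sum to 2 (valence 4) → 2 H
  atom 17: C, bond orders sum to 2 (valence 4) → 2 H
  atom 18: C, bond orders sum to 2 (valence 4) → 2 H
  atom 19: C, bond orders sum to 2 (valence 4) → 2 H
  atom 20: C, bond orders sum to 2 (valence 4) → 2 H
  atom 21: C, bond orders sum to 4 (valence 4) → 0 H
  atom 22: N, bond orders sum to 3 (valence 3) → 0 H
Totals → C:17, H:30, N:2, O:3.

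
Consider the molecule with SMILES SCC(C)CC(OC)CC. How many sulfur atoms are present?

1

Scan the SMILES for S atoms (remember two-letter symbols like Cl and Br are single atoms).
Sulfur count: 1.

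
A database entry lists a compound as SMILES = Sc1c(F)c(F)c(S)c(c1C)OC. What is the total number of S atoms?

2

Scan the SMILES for S atoms (remember two-letter symbols like Cl and Br are single atoms).
Sulfur count: 2.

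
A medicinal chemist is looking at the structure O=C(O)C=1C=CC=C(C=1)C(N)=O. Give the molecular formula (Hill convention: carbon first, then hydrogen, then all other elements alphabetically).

Walk through each heavy atom and fill implicit hydrogens from standard valence (C 4, N 3, O 2, S 2, halogen 1):
  atom 1: O, bond orders sum to 2 (valence 2) → 0 H
  atom 2: C, bond orders sum to 4 (valence 4) → 0 H
  atom 3: O, bond orders sum to 1 (valence 2) → 1 H
  atom 4: C, bond orders sum to 4 (valence 4) → 0 H
  atom 5: C, bond orders sum to 3 (valence 4) → 1 H
  atom 6: C, bond orders sum to 3 (valence 4) → 1 H
  atom 7: C, bond orders sum to 3 (valence 4) → 1 H
  atom 8: C, bond orders sum to 4 (valence 4) → 0 H
  atom 9: C, bond orders sum to 3 (valence 4) → 1 H
  atom 10: C, bond orders sum to 4 (valence 4) → 0 H
  atom 11: N, bond orders sum to 1 (valence 3) → 2 H
  atom 12: O, bond orders sum to 2 (valence 2) → 0 H
Totals → C:8, H:7, N:1, O:3.

C8H7NO3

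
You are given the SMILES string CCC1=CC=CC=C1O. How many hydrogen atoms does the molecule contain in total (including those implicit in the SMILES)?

Walk through each heavy atom and fill implicit hydrogens from standard valence (C 4, N 3, O 2, S 2, halogen 1):
  atom 1: C, bond orders sum to 1 (valence 4) → 3 H
  atom 2: C, bond orders sum to 2 (valence 4) → 2 H
  atom 3: C, bond orders sum to 4 (valence 4) → 0 H
  atom 4: C, bond orders sum to 3 (valence 4) → 1 H
  atom 5: C, bond orders sum to 3 (valence 4) → 1 H
  atom 6: C, bond orders sum to 3 (valence 4) → 1 H
  atom 7: C, bond orders sum to 3 (valence 4) → 1 H
  atom 8: C, bond orders sum to 4 (valence 4) → 0 H
  atom 9: O, bond orders sum to 1 (valence 2) → 1 H
Total hydrogens: 10.

10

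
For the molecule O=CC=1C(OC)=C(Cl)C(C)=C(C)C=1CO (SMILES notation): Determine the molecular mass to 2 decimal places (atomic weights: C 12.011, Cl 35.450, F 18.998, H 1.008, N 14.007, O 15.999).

228.67 g/mol

First, the molecular formula is C11H13ClO3 (counting implicit H from valence).
  C: 11 × 12.011 = 132.121
  Cl: 1 × 35.450 = 35.450
  H: 13 × 1.008 = 13.104
  O: 3 × 15.999 = 47.997
Sum: 11×12.011 + 1×35.450 + 13×1.008 + 3×15.999 = 228.672 → 228.67 g/mol.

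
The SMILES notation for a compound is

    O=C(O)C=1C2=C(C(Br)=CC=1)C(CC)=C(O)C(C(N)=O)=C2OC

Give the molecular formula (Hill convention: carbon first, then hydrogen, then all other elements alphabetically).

Walk through each heavy atom and fill implicit hydrogens from standard valence (C 4, N 3, O 2, S 2, halogen 1):
  atom 1: O, bond orders sum to 2 (valence 2) → 0 H
  atom 2: C, bond orders sum to 4 (valence 4) → 0 H
  atom 3: O, bond orders sum to 1 (valence 2) → 1 H
  atom 4: C, bond orders sum to 4 (valence 4) → 0 H
  atom 5: C, bond orders sum to 4 (valence 4) → 0 H
  atom 6: C, bond orders sum to 4 (valence 4) → 0 H
  atom 7: C, bond orders sum to 4 (valence 4) → 0 H
  atom 8: Br (halogen, monovalent) → 0 H
  atom 9: C, bond orders sum to 3 (valence 4) → 1 H
  atom 10: C, bond orders sum to 3 (valence 4) → 1 H
  atom 11: C, bond orders sum to 4 (valence 4) → 0 H
  atom 12: C, bond orders sum to 2 (valence 4) → 2 H
  atom 13: C, bond orders sum to 1 (valence 4) → 3 H
  atom 14: C, bond orders sum to 4 (valence 4) → 0 H
  atom 15: O, bond orders sum to 1 (valence 2) → 1 H
  atom 16: C, bond orders sum to 4 (valence 4) → 0 H
  atom 17: C, bond orders sum to 4 (valence 4) → 0 H
  atom 18: N, bond orders sum to 1 (valence 3) → 2 H
  atom 19: O, bond orders sum to 2 (valence 2) → 0 H
  atom 20: C, bond orders sum to 4 (valence 4) → 0 H
  atom 21: O, bond orders sum to 2 (valence 2) → 0 H
  atom 22: C, bond orders sum to 1 (valence 4) → 3 H
Totals → C:15, H:14, Br:1, N:1, O:5.

C15H14BrNO5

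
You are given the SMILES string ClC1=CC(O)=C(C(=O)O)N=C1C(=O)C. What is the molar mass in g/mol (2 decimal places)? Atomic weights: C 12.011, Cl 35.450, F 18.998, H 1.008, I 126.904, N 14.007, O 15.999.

215.59 g/mol

First, the molecular formula is C8H6ClNO4 (counting implicit H from valence).
  C: 8 × 12.011 = 96.088
  Cl: 1 × 35.450 = 35.450
  H: 6 × 1.008 = 6.048
  N: 1 × 14.007 = 14.007
  O: 4 × 15.999 = 63.996
Sum: 8×12.011 + 1×35.450 + 6×1.008 + 1×14.007 + 4×15.999 = 215.589 → 215.59 g/mol.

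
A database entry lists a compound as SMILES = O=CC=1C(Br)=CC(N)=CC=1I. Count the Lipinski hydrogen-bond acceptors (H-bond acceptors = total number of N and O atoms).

N atoms: 1; O atoms: 1.
Lipinski HBA = 1 + 1 = 2.

2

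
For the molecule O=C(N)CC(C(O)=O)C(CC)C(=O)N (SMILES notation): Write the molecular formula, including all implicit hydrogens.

C8H14N2O4

Walk through each heavy atom and fill implicit hydrogens from standard valence (C 4, N 3, O 2, S 2, halogen 1):
  atom 1: O, bond orders sum to 2 (valence 2) → 0 H
  atom 2: C, bond orders sum to 4 (valence 4) → 0 H
  atom 3: N, bond orders sum to 1 (valence 3) → 2 H
  atom 4: C, bond orders sum to 2 (valence 4) → 2 H
  atom 5: C, bond orders sum to 3 (valence 4) → 1 H
  atom 6: C, bond orders sum to 4 (valence 4) → 0 H
  atom 7: O, bond orders sum to 1 (valence 2) → 1 H
  atom 8: O, bond orders sum to 2 (valence 2) → 0 H
  atom 9: C, bond orders sum to 3 (valence 4) → 1 H
  atom 10: C, bond orders sum to 2 (valence 4) → 2 H
  atom 11: C, bond orders sum to 1 (valence 4) → 3 H
  atom 12: C, bond orders sum to 4 (valence 4) → 0 H
  atom 13: O, bond orders sum to 2 (valence 2) → 0 H
  atom 14: N, bond orders sum to 1 (valence 3) → 2 H
Totals → C:8, H:14, N:2, O:4.
In Hill order: C8H14N2O4.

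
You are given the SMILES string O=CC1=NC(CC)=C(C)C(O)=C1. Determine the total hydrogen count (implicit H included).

11

Walk through each heavy atom and fill implicit hydrogens from standard valence (C 4, N 3, O 2, S 2, halogen 1):
  atom 1: O, bond orders sum to 2 (valence 2) → 0 H
  atom 2: C, bond orders sum to 3 (valence 4) → 1 H
  atom 3: C, bond orders sum to 4 (valence 4) → 0 H
  atom 4: N, bond orders sum to 3 (valence 3) → 0 H
  atom 5: C, bond orders sum to 4 (valence 4) → 0 H
  atom 6: C, bond orders sum to 2 (valence 4) → 2 H
  atom 7: C, bond orders sum to 1 (valence 4) → 3 H
  atom 8: C, bond orders sum to 4 (valence 4) → 0 H
  atom 9: C, bond orders sum to 1 (valence 4) → 3 H
  atom 10: C, bond orders sum to 4 (valence 4) → 0 H
  atom 11: O, bond orders sum to 1 (valence 2) → 1 H
  atom 12: C, bond orders sum to 3 (valence 4) → 1 H
Total hydrogens: 11.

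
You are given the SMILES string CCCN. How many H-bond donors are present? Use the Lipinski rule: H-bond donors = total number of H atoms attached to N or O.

Donors: find every N or O and count the H atoms it carries.
  atom 4 (N): bond orders sum to 1 → 2 H
Lipinski HBD = 2.

2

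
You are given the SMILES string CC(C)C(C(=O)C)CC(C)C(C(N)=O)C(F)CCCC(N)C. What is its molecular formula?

Walk through each heavy atom and fill implicit hydrogens from standard valence (C 4, N 3, O 2, S 2, halogen 1):
  atom 1: C, bond orders sum to 1 (valence 4) → 3 H
  atom 2: C, bond orders sum to 3 (valence 4) → 1 H
  atom 3: C, bond orders sum to 1 (valence 4) → 3 H
  atom 4: C, bond orders sum to 3 (valence 4) → 1 H
  atom 5: C, bond orders sum to 4 (valence 4) → 0 H
  atom 6: O, bond orders sum to 2 (valence 2) → 0 H
  atom 7: C, bond orders sum to 1 (valence 4) → 3 H
  atom 8: C, bond orders sum to 2 (valence 4) → 2 H
  atom 9: C, bond orders sum to 3 (valence 4) → 1 H
  atom 10: C, bond orders sum to 1 (valence 4) → 3 H
  atom 11: C, bond orders sum to 3 (valence 4) → 1 H
  atom 12: C, bond orders sum to 4 (valence 4) → 0 H
  atom 13: N, bond orders sum to 1 (valence 3) → 2 H
  atom 14: O, bond orders sum to 2 (valence 2) → 0 H
  atom 15: C, bond orders sum to 3 (valence 4) → 1 H
  atom 16: F (halogen, monovalent) → 0 H
  atom 17: C, bond orders sum to 2 (valence 4) → 2 H
  atom 18: C, bond orders sum to 2 (valence 4) → 2 H
  atom 19: C, bond orders sum to 2 (valence 4) → 2 H
  atom 20: C, bond orders sum to 3 (valence 4) → 1 H
  atom 21: N, bond orders sum to 1 (valence 3) → 2 H
  atom 22: C, bond orders sum to 1 (valence 4) → 3 H
Totals → C:17, H:33, F:1, N:2, O:2.

C17H33FN2O2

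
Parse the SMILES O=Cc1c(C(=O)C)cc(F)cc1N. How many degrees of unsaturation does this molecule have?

6

Molecular formula: C9H8FNO2.
DoU = (2C + 2 + N − H − X) / 2, where X is the halogen count and O/S are ignored.
    = (2·9 + 2 + 1 − 8 − 1) / 2 = 12 / 2 = 6.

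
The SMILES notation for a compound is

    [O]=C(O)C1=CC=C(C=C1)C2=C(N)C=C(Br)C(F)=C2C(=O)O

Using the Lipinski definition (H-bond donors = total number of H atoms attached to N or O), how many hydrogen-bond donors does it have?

4

Donors: find every N or O and count the H atoms it carries.
  atom 1 (O): bond orders sum to 2 → 0 H
  atom 3 (O): bond orders sum to 1 → 1 H
  atom 12 (N): bond orders sum to 1 → 2 H
  atom 20 (O): bond orders sum to 2 → 0 H
  atom 21 (O): bond orders sum to 1 → 1 H
Lipinski HBD = 4.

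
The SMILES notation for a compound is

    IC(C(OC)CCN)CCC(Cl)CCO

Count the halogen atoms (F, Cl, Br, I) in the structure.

2

Halogen atoms appear at heavy-atom positions 1, 12 (1×Cl, 1×I).
Other groups present: 1 ether, 1 hydroxyl, 1 primary amine.
Halogen count: 2.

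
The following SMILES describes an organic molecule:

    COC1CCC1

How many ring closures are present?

1

In SMILES, each pair of matching ring-closure digits denotes one ring-closing bond; the number of such bonds equals the number of independent rings.
Ring-closure bonds here: 1.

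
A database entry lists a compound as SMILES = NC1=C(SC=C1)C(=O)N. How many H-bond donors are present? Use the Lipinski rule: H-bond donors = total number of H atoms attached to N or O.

Donors: find every N or O and count the H atoms it carries.
  atom 1 (N): bond orders sum to 1 → 2 H
  atom 8 (O): bond orders sum to 2 → 0 H
  atom 9 (N): bond orders sum to 1 → 2 H
Lipinski HBD = 4.

4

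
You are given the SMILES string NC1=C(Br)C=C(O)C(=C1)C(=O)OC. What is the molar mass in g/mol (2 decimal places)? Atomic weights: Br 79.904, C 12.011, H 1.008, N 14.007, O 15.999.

246.06 g/mol

First, the molecular formula is C8H8BrNO3 (counting implicit H from valence).
  Br: 1 × 79.904 = 79.904
  C: 8 × 12.011 = 96.088
  H: 8 × 1.008 = 8.064
  N: 1 × 14.007 = 14.007
  O: 3 × 15.999 = 47.997
Sum: 1×79.904 + 8×12.011 + 8×1.008 + 1×14.007 + 3×15.999 = 246.060 → 246.06 g/mol.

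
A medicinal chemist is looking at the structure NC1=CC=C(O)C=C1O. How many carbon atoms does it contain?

Count every carbon token in the SMILES (each C, including those in ring-closure positions and inside branches).
Carbon count: 6.

6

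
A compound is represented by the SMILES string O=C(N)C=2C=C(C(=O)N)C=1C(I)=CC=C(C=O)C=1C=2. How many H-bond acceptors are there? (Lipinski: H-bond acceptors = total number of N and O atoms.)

N atoms: 2; O atoms: 3.
Lipinski HBA = 2 + 3 = 5.

5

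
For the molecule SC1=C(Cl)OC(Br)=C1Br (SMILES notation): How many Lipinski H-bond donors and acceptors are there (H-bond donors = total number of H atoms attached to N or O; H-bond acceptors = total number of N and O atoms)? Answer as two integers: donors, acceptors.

0, 1

Donors: find every N or O and count the H atoms it carries.
  atom 5 (O): bond orders sum to 2 → 0 H
Lipinski HBD = 0.
Acceptors: N atoms = 0, O atoms = 1 → HBA = 1.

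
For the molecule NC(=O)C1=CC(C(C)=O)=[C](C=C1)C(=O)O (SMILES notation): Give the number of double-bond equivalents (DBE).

Degree of unsaturation = (number of rings) + (number of π bonds).
Ring closures in the SMILES: 1.
π bonds: 6 double bonds (each 1 DoU) → 6 DoU from unsaturation.
Total DoU = 1 + 6 = 7.

7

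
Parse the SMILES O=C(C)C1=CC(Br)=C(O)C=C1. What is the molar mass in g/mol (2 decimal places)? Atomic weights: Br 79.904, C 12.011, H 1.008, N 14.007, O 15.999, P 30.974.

First, the molecular formula is C8H7BrO2 (counting implicit H from valence).
  Br: 1 × 79.904 = 79.904
  C: 8 × 12.011 = 96.088
  H: 7 × 1.008 = 7.056
  O: 2 × 15.999 = 31.998
Sum: 1×79.904 + 8×12.011 + 7×1.008 + 2×15.999 = 215.046 → 215.05 g/mol.

215.05 g/mol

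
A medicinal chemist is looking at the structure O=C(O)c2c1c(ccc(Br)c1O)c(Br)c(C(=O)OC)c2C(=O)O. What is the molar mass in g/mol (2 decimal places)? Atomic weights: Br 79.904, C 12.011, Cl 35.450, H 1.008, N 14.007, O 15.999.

448.02 g/mol

First, the molecular formula is C14H8Br2O7 (counting implicit H from valence).
  Br: 2 × 79.904 = 159.808
  C: 14 × 12.011 = 168.154
  H: 8 × 1.008 = 8.064
  O: 7 × 15.999 = 111.993
Sum: 2×79.904 + 14×12.011 + 8×1.008 + 7×15.999 = 448.019 → 448.02 g/mol.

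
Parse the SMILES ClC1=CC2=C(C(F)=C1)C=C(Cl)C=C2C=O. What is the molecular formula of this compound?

C11H5Cl2FO

Walk through each heavy atom and fill implicit hydrogens from standard valence (C 4, N 3, O 2, S 2, halogen 1):
  atom 1: Cl (halogen, monovalent) → 0 H
  atom 2: C, bond orders sum to 4 (valence 4) → 0 H
  atom 3: C, bond orders sum to 3 (valence 4) → 1 H
  atom 4: C, bond orders sum to 4 (valence 4) → 0 H
  atom 5: C, bond orders sum to 4 (valence 4) → 0 H
  atom 6: C, bond orders sum to 4 (valence 4) → 0 H
  atom 7: F (halogen, monovalent) → 0 H
  atom 8: C, bond orders sum to 3 (valence 4) → 1 H
  atom 9: C, bond orders sum to 3 (valence 4) → 1 H
  atom 10: C, bond orders sum to 4 (valence 4) → 0 H
  atom 11: Cl (halogen, monovalent) → 0 H
  atom 12: C, bond orders sum to 3 (valence 4) → 1 H
  atom 13: C, bond orders sum to 4 (valence 4) → 0 H
  atom 14: C, bond orders sum to 3 (valence 4) → 1 H
  atom 15: O, bond orders sum to 2 (valence 2) → 0 H
Totals → C:11, H:5, Cl:2, F:1, O:1.
In Hill order: C11H5Cl2FO.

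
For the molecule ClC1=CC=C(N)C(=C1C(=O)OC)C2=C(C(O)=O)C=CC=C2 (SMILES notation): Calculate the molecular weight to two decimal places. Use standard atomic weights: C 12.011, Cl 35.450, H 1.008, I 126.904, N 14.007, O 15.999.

305.71 g/mol

First, the molecular formula is C15H12ClNO4 (counting implicit H from valence).
  C: 15 × 12.011 = 180.165
  Cl: 1 × 35.450 = 35.450
  H: 12 × 1.008 = 12.096
  N: 1 × 14.007 = 14.007
  O: 4 × 15.999 = 63.996
Sum: 15×12.011 + 1×35.450 + 12×1.008 + 1×14.007 + 4×15.999 = 305.714 → 305.71 g/mol.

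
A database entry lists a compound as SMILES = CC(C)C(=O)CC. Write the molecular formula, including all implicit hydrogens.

C6H12O

Walk through each heavy atom and fill implicit hydrogens from standard valence (C 4, N 3, O 2, S 2, halogen 1):
  atom 1: C, bond orders sum to 1 (valence 4) → 3 H
  atom 2: C, bond orders sum to 3 (valence 4) → 1 H
  atom 3: C, bond orders sum to 1 (valence 4) → 3 H
  atom 4: C, bond orders sum to 4 (valence 4) → 0 H
  atom 5: O, bond orders sum to 2 (valence 2) → 0 H
  atom 6: C, bond orders sum to 2 (valence 4) → 2 H
  atom 7: C, bond orders sum to 1 (valence 4) → 3 H
Totals → C:6, H:12, O:1.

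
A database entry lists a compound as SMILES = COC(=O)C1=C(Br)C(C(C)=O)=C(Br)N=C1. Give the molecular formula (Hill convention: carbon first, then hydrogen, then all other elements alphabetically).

Walk through each heavy atom and fill implicit hydrogens from standard valence (C 4, N 3, O 2, S 2, halogen 1):
  atom 1: C, bond orders sum to 1 (valence 4) → 3 H
  atom 2: O, bond orders sum to 2 (valence 2) → 0 H
  atom 3: C, bond orders sum to 4 (valence 4) → 0 H
  atom 4: O, bond orders sum to 2 (valence 2) → 0 H
  atom 5: C, bond orders sum to 4 (valence 4) → 0 H
  atom 6: C, bond orders sum to 4 (valence 4) → 0 H
  atom 7: Br (halogen, monovalent) → 0 H
  atom 8: C, bond orders sum to 4 (valence 4) → 0 H
  atom 9: C, bond orders sum to 4 (valence 4) → 0 H
  atom 10: C, bond orders sum to 1 (valence 4) → 3 H
  atom 11: O, bond orders sum to 2 (valence 2) → 0 H
  atom 12: C, bond orders sum to 4 (valence 4) → 0 H
  atom 13: Br (halogen, monovalent) → 0 H
  atom 14: N, bond orders sum to 3 (valence 3) → 0 H
  atom 15: C, bond orders sum to 3 (valence 4) → 1 H
Totals → C:9, H:7, Br:2, N:1, O:3.
In Hill order: C9H7Br2NO3.

C9H7Br2NO3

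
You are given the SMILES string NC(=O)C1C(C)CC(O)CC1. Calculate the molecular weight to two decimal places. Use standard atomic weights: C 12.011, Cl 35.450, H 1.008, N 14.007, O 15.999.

First, the molecular formula is C8H15NO2 (counting implicit H from valence).
  C: 8 × 12.011 = 96.088
  H: 15 × 1.008 = 15.120
  N: 1 × 14.007 = 14.007
  O: 2 × 15.999 = 31.998
Sum: 8×12.011 + 15×1.008 + 1×14.007 + 2×15.999 = 157.213 → 157.21 g/mol.

157.21 g/mol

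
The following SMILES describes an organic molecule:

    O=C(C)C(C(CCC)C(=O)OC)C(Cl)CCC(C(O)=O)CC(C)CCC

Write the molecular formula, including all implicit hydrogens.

Walk through each heavy atom and fill implicit hydrogens from standard valence (C 4, N 3, O 2, S 2, halogen 1):
  atom 1: O, bond orders sum to 2 (valence 2) → 0 H
  atom 2: C, bond orders sum to 4 (valence 4) → 0 H
  atom 3: C, bond orders sum to 1 (valence 4) → 3 H
  atom 4: C, bond orders sum to 3 (valence 4) → 1 H
  atom 5: C, bond orders sum to 3 (valence 4) → 1 H
  atom 6: C, bond orders sum to 2 (valence 4) → 2 H
  atom 7: C, bond orders sum to 2 (valence 4) → 2 H
  atom 8: C, bond orders sum to 1 (valence 4) → 3 H
  atom 9: C, bond orders sum to 4 (valence 4) → 0 H
  atom 10: O, bond orders sum to 2 (valence 2) → 0 H
  atom 11: O, bond orders sum to 2 (valence 2) → 0 H
  atom 12: C, bond orders sum to 1 (valence 4) → 3 H
  atom 13: C, bond orders sum to 3 (valence 4) → 1 H
  atom 14: Cl (halogen, monovalent) → 0 H
  atom 15: C, bond orders sum to 2 (valence 4) → 2 H
  atom 16: C, bond orders sum to 2 (valence 4) → 2 H
  atom 17: C, bond orders sum to 3 (valence 4) → 1 H
  atom 18: C, bond orders sum to 4 (valence 4) → 0 H
  atom 19: O, bond orders sum to 1 (valence 2) → 1 H
  atom 20: O, bond orders sum to 2 (valence 2) → 0 H
  atom 21: C, bond orders sum to 2 (valence 4) → 2 H
  atom 22: C, bond orders sum to 3 (valence 4) → 1 H
  atom 23: C, bond orders sum to 1 (valence 4) → 3 H
  atom 24: C, bond orders sum to 2 (valence 4) → 2 H
  atom 25: C, bond orders sum to 2 (valence 4) → 2 H
  atom 26: C, bond orders sum to 1 (valence 4) → 3 H
Totals → C:20, H:35, Cl:1, O:5.
In Hill order: C20H35ClO5.

C20H35ClO5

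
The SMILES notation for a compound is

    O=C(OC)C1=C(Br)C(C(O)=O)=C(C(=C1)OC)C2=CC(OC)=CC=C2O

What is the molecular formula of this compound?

Walk through each heavy atom and fill implicit hydrogens from standard valence (C 4, N 3, O 2, S 2, halogen 1):
  atom 1: O, bond orders sum to 2 (valence 2) → 0 H
  atom 2: C, bond orders sum to 4 (valence 4) → 0 H
  atom 3: O, bond orders sum to 2 (valence 2) → 0 H
  atom 4: C, bond orders sum to 1 (valence 4) → 3 H
  atom 5: C, bond orders sum to 4 (valence 4) → 0 H
  atom 6: C, bond orders sum to 4 (valence 4) → 0 H
  atom 7: Br (halogen, monovalent) → 0 H
  atom 8: C, bond orders sum to 4 (valence 4) → 0 H
  atom 9: C, bond orders sum to 4 (valence 4) → 0 H
  atom 10: O, bond orders sum to 1 (valence 2) → 1 H
  atom 11: O, bond orders sum to 2 (valence 2) → 0 H
  atom 12: C, bond orders sum to 4 (valence 4) → 0 H
  atom 13: C, bond orders sum to 4 (valence 4) → 0 H
  atom 14: C, bond orders sum to 3 (valence 4) → 1 H
  atom 15: O, bond orders sum to 2 (valence 2) → 0 H
  atom 16: C, bond orders sum to 1 (valence 4) → 3 H
  atom 17: C, bond orders sum to 4 (valence 4) → 0 H
  atom 18: C, bond orders sum to 3 (valence 4) → 1 H
  atom 19: C, bond orders sum to 4 (valence 4) → 0 H
  atom 20: O, bond orders sum to 2 (valence 2) → 0 H
  atom 21: C, bond orders sum to 1 (valence 4) → 3 H
  atom 22: C, bond orders sum to 3 (valence 4) → 1 H
  atom 23: C, bond orders sum to 3 (valence 4) → 1 H
  atom 24: C, bond orders sum to 4 (valence 4) → 0 H
  atom 25: O, bond orders sum to 1 (valence 2) → 1 H
Totals → C:17, H:15, Br:1, O:7.

C17H15BrO7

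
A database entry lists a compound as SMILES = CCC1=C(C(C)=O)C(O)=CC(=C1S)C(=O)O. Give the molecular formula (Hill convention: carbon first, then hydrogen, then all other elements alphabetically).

Walk through each heavy atom and fill implicit hydrogens from standard valence (C 4, N 3, O 2, S 2, halogen 1):
  atom 1: C, bond orders sum to 1 (valence 4) → 3 H
  atom 2: C, bond orders sum to 2 (valence 4) → 2 H
  atom 3: C, bond orders sum to 4 (valence 4) → 0 H
  atom 4: C, bond orders sum to 4 (valence 4) → 0 H
  atom 5: C, bond orders sum to 4 (valence 4) → 0 H
  atom 6: C, bond orders sum to 1 (valence 4) → 3 H
  atom 7: O, bond orders sum to 2 (valence 2) → 0 H
  atom 8: C, bond orders sum to 4 (valence 4) → 0 H
  atom 9: O, bond orders sum to 1 (valence 2) → 1 H
  atom 10: C, bond orders sum to 3 (valence 4) → 1 H
  atom 11: C, bond orders sum to 4 (valence 4) → 0 H
  atom 12: C, bond orders sum to 4 (valence 4) → 0 H
  atom 13: S, bond orders sum to 1 (valence 2) → 1 H
  atom 14: C, bond orders sum to 4 (valence 4) → 0 H
  atom 15: O, bond orders sum to 2 (valence 2) → 0 H
  atom 16: O, bond orders sum to 1 (valence 2) → 1 H
Totals → C:11, H:12, O:4, S:1.
In Hill order: C11H12O4S.

C11H12O4S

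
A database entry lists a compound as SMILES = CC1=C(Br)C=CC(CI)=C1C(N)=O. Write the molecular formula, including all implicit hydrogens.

C9H9BrINO

Walk through each heavy atom and fill implicit hydrogens from standard valence (C 4, N 3, O 2, S 2, halogen 1):
  atom 1: C, bond orders sum to 1 (valence 4) → 3 H
  atom 2: C, bond orders sum to 4 (valence 4) → 0 H
  atom 3: C, bond orders sum to 4 (valence 4) → 0 H
  atom 4: Br (halogen, monovalent) → 0 H
  atom 5: C, bond orders sum to 3 (valence 4) → 1 H
  atom 6: C, bond orders sum to 3 (valence 4) → 1 H
  atom 7: C, bond orders sum to 4 (valence 4) → 0 H
  atom 8: C, bond orders sum to 2 (valence 4) → 2 H
  atom 9: I (halogen, monovalent) → 0 H
  atom 10: C, bond orders sum to 4 (valence 4) → 0 H
  atom 11: C, bond orders sum to 4 (valence 4) → 0 H
  atom 12: N, bond orders sum to 1 (valence 3) → 2 H
  atom 13: O, bond orders sum to 2 (valence 2) → 0 H
Totals → C:9, H:9, Br:1, I:1, N:1, O:1.
In Hill order: C9H9BrINO.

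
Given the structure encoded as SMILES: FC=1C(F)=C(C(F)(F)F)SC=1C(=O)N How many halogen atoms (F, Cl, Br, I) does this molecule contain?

Halogen atoms appear at heavy-atom positions 1, 4, 7, 8, 9 (5×F).
Other groups present: 1 amide.
Halogen count: 5.

5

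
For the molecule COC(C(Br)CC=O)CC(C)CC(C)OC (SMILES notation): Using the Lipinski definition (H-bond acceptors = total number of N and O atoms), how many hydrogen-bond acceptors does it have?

3

N atoms: 0; O atoms: 3.
Lipinski HBA = 0 + 3 = 3.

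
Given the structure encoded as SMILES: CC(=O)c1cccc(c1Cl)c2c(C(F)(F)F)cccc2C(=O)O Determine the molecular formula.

Walk through each heavy atom and fill implicit hydrogens from standard valence (C 4, N 3, O 2, S 2, halogen 1); for lowercase aromatic atoms, an aromatic c carries 1 H when it has two neighbours and 0 H with three, and aromatic n carries 0 H:
  atom 1: C, bond orders sum to 1 (valence 4) → 3 H
  atom 2: C, bond orders sum to 4 (valence 4) → 0 H
  atom 3: O, bond orders sum to 2 (valence 2) → 0 H
  atom 4: aromatic c, 3 neighbours → 0 H
  atom 5: aromatic c, 2 neighbours → 1 H
  atom 6: aromatic c, 2 neighbours → 1 H
  atom 7: aromatic c, 2 neighbours → 1 H
  atom 8: aromatic c, 3 neighbours → 0 H
  atom 9: aromatic c, 3 neighbours → 0 H
  atom 10: Cl (halogen, monovalent) → 0 H
  atom 11: aromatic c, 3 neighbours → 0 H
  atom 12: aromatic c, 3 neighbours → 0 H
  atom 13: C, bond orders sum to 4 (valence 4) → 0 H
  atom 14: F (halogen, monovalent) → 0 H
  atom 15: F (halogen, monovalent) → 0 H
  atom 16: F (halogen, monovalent) → 0 H
  atom 17: aromatic c, 2 neighbours → 1 H
  atom 18: aromatic c, 2 neighbours → 1 H
  atom 19: aromatic c, 2 neighbours → 1 H
  atom 20: aromatic c, 3 neighbours → 0 H
  atom 21: C, bond orders sum to 4 (valence 4) → 0 H
  atom 22: O, bond orders sum to 2 (valence 2) → 0 H
  atom 23: O, bond orders sum to 1 (valence 2) → 1 H
Totals → C:16, H:10, Cl:1, F:3, O:3.
In Hill order: C16H10ClF3O3.

C16H10ClF3O3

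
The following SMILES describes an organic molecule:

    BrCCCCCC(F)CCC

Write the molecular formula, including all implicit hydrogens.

Walk through each heavy atom and fill implicit hydrogens from standard valence (C 4, N 3, O 2, S 2, halogen 1):
  atom 1: Br (halogen, monovalent) → 0 H
  atom 2: C, bond orders sum to 2 (valence 4) → 2 H
  atom 3: C, bond orders sum to 2 (valence 4) → 2 H
  atom 4: C, bond orders sum to 2 (valence 4) → 2 H
  atom 5: C, bond orders sum to 2 (valence 4) → 2 H
  atom 6: C, bond orders sum to 2 (valence 4) → 2 H
  atom 7: C, bond orders sum to 3 (valence 4) → 1 H
  atom 8: F (halogen, monovalent) → 0 H
  atom 9: C, bond orders sum to 2 (valence 4) → 2 H
  atom 10: C, bond orders sum to 2 (valence 4) → 2 H
  atom 11: C, bond orders sum to 1 (valence 4) → 3 H
Totals → C:9, H:18, Br:1, F:1.
In Hill order: C9H18BrF.

C9H18BrF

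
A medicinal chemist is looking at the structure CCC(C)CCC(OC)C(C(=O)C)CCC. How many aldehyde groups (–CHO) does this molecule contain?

0

Scan the SMILES for the aldehyde motif — none present.
Groups that are present: 1 ether, 1 ketone.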